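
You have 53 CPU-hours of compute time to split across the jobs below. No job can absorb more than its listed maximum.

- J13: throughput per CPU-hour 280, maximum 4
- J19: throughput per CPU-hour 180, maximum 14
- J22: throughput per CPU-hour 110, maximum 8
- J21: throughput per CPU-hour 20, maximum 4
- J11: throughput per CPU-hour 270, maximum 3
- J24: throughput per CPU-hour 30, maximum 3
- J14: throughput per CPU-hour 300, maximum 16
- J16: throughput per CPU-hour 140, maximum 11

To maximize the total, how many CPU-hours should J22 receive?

Highest throughput per CPU-hour first: J14 300 > J13 280 > J11 270 > J19 180 > J16 140 > J22 110 > J24 30 > J21 20.
Give J14 16 to hit its cap of 16 — 37 left.
Give J13 4 to hit its cap of 4 — 33 left.
J11 takes 3 to reach its cap of 3 — 30 left.
Give J19 14 to hit its cap of 14 — 16 left.
Give J16 11 to hit its cap of 11 — 5 left.
J22: +5 (room for 8) → 5. Pool exhausted.

5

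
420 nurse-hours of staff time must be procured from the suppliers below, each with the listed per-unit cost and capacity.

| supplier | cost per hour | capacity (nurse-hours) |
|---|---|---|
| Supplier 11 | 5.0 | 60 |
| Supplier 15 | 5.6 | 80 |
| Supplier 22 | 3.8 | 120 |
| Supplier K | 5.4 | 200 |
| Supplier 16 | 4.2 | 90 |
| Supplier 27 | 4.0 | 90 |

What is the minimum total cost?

Fill from the cheapest supplier first.
Supplier 22 at 3.8: take all 120 nurse-hours — 300 still needed.
Supplier 27 (4.0): use full 90 — 210 nurse-hours to go.
Take 90 from Supplier 16 at 4.2 — need 120 more.
Supplier 11 (5.0): use full 60 — 60 nurse-hours to go.
Take 60 from Supplier K at 5.4 to finish.
Supplier 15: unused.
Cost = 120×3.8 + 90×4.0 + 90×4.2 + 60×5.0 + 60×5.4 = 1818.

1818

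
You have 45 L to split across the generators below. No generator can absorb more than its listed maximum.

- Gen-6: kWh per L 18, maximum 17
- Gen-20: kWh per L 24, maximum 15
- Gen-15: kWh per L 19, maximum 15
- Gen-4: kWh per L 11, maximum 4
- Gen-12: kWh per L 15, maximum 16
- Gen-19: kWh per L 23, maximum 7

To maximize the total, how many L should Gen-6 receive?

Highest kWh per L first: Gen-20 24 > Gen-19 23 > Gen-15 19 > Gen-6 18 > Gen-12 15 > Gen-4 11.
Gen-20 takes 15 to reach its cap of 15 → 30 left.
Give Gen-19 7 to hit its cap of 7 → 23 left.
Gen-15: +15 to 15 (cap) → 8 left.
Gen-6: +8 (room for 17) → 8. Pool exhausted.

8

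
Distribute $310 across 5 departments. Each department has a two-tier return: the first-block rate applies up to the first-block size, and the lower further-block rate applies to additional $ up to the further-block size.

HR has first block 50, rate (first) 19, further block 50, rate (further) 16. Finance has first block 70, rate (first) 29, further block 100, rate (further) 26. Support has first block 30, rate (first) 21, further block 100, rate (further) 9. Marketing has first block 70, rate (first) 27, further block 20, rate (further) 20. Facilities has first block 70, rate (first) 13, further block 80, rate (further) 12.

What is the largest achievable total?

Order all 10 blocks by rate: Finance/tier1 29 > Marketing/tier1 27 > Finance/tier2 26 > Support/tier1 21 > Marketing/tier2 20 > HR/tier1 19 > HR/tier2 16 > Facilities/tier1 13 > Facilities/tier2 12 > Support/tier2 9.
Finance tier1 at 29: fill all 70 → 240 left.
Marketing/tier1 (27): +70 → 170 left.
Finance tier2 at 26: fill all 100 → 70 left.
Fill Support tier1 block (30 at 21) → 40 left.
Marketing tier2 at 20: fill all 20 → 20 left.
HR/tier1: +20 of 50 at 19; pool empty.
Total = 29×70 + 27×70 + 26×100 + 21×30 + 20×20 + 19×20 = 7930.

7930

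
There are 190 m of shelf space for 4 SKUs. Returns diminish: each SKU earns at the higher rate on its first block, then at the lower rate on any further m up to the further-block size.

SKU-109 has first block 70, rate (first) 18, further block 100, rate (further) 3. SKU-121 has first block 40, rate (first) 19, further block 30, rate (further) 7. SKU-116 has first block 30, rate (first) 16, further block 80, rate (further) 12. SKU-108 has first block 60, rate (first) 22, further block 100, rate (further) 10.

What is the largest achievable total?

3660

Order all 8 blocks by rate: SKU-108/tier1 22 > SKU-121/tier1 19 > SKU-109/tier1 18 > SKU-116/tier1 16 > SKU-116/tier2 12 > SKU-108/tier2 10 > SKU-121/tier2 7 > SKU-109/tier2 3.
SKU-108/tier1 (22): +60 ; 130 left.
SKU-121 tier1 at 19: fill all 40 ; 90 left.
Fill SKU-109 tier1 block (70 at 18) ; 20 left.
SKU-116/tier1: +20 of 30 at 16; pool empty.
Total = 22×60 + 19×40 + 18×70 + 16×20 = 3660.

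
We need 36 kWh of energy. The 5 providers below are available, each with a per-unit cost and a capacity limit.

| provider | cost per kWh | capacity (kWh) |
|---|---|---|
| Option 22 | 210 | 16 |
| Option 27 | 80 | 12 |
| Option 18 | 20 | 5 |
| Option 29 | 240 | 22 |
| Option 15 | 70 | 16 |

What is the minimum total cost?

2810

Fill from the cheapest provider first.
Option 18 at 20: take all 5 kWh → 31 still needed.
Option 15 at 70: take all 16 kWh → 15 still needed.
Option 27 at 80: take all 12 kWh → 3 still needed.
Take 3 from Option 22 at 210 to finish.
Option 29: unused.
Cost = 5×20 + 16×70 + 12×80 + 3×210 = 2810.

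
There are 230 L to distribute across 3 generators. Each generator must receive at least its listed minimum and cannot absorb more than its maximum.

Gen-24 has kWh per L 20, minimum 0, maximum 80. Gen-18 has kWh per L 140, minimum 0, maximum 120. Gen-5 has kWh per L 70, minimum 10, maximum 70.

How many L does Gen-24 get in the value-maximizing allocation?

40

Meeting every minimum uses 0+0+10 = 10 L, leaving 220.
Rank by kWh per L: Gen-18 140 > Gen-5 70 > Gen-24 20.
Give Gen-18 120 more to hit its cap of 120 — 100 left.
Gen-5 takes 60 more to reach its cap of 70 — 40 left.
Gen-24 has room for 80 more but only 40 remain, so it gets 40.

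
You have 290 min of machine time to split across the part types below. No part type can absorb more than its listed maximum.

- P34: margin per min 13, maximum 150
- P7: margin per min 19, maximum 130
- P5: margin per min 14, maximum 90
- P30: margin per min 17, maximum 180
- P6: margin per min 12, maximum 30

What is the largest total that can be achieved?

5190

Order the part types by margin per min: P7 19 > P30 17 > P5 14 > P34 13 > P6 12.
P7: +130 to 130 (cap) → 160 left.
P30 has room for 180 but only 160 remain, so it gets 160.
Total = 19×130 + 17×160 = 5190.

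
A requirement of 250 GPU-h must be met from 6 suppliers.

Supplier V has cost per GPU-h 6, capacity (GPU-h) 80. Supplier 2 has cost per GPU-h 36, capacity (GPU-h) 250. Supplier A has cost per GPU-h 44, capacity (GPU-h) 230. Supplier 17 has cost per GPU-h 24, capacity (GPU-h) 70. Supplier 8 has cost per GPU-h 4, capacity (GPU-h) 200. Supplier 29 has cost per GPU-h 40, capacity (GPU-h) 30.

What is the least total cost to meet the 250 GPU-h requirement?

Use suppliers in increasing cost order.
Supplier 8 (4): use full 200 → 50 GPU-h to go.
Supplier V at 6: take 50 of its 80 → requirement met.
Supplier 17, Supplier 2, Supplier 29, Supplier A: unused.
Cost = 200×4 + 50×6 = 1100.

1100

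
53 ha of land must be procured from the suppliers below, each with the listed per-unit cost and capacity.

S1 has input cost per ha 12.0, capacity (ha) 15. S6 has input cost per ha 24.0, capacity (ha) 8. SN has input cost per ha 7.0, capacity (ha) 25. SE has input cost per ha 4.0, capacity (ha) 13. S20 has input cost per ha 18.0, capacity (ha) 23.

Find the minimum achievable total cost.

Use suppliers in increasing cost order.
SE at 4.0: take all 13 ha → 40 still needed.
SN at 7.0: take all 25 ha → 15 still needed.
S1 at 12.0: take all 15 ha → 0 still needed.
S20, S6: unused.
Cost = 13×4.0 + 25×7.0 + 15×12.0 = 407.

407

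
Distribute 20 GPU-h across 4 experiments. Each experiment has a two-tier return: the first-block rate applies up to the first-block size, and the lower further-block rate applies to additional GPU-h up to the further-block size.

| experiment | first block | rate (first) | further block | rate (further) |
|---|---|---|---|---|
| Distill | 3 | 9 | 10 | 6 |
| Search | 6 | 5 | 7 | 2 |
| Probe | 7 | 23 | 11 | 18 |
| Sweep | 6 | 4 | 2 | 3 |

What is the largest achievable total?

377

Order all 8 blocks by rate: Probe/tier1 23 > Probe/tier2 18 > Distill/tier1 9 > Distill/tier2 6 > Search/tier1 5 > Sweep/tier1 4 > Sweep/tier2 3 > Search/tier2 2.
Probe tier1 at 23: fill all 7 ; 13 left.
Fill Probe tier2 block (11 at 18) ; 2 left.
Distill tier1 at 9: only 2 left, fill 2.
Total = 23×7 + 18×11 + 9×2 = 377.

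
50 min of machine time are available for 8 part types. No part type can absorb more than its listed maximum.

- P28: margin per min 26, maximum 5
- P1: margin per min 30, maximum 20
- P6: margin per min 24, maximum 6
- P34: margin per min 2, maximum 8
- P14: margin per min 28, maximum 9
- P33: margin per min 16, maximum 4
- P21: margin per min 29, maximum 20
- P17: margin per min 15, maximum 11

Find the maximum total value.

1458

Highest margin per min first: P1 30 > P21 29 > P14 28 > P28 26 > P6 24 > P33 16 > P17 15 > P34 2.
P1: +20 to 20 (cap) — 30 left.
P21: +20 to 20 (cap) — 10 left.
P14: +9 to 9 (cap) — 1 left.
P28: +1 (room for 5) → 1. Pool exhausted.
Total = 26×1 + 30×20 + 28×9 + 29×20 = 1458.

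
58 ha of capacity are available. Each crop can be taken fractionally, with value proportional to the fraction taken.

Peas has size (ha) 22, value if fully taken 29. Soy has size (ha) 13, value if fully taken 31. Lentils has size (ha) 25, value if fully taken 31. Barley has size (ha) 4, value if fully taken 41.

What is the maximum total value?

Sort by value density: Barley 41/4≈10.2, Soy 31/13≈2.38, Peas 29/22≈1.32, Lentils 31/25≈1.24.
All 4 ha of Barley fit (value 41) — 54 remain.
Take all of Soy (13 ha, value 31) — 41 ha left.
Take all of Peas (22 ha, value 29) — 19 ha left.
Only 19 ha remain; take 19/25 of Lentils for value 31×19/25 = 23.56.
Total value = 124.56.

124.56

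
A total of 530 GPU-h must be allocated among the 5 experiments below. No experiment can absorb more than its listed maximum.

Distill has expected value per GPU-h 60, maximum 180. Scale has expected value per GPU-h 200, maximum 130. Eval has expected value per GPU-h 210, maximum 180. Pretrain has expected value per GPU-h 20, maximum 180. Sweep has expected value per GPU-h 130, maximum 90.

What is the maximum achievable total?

Highest expected value per GPU-h first: Eval 210 > Scale 200 > Sweep 130 > Distill 60 > Pretrain 20.
Eval takes 180 to reach its cap of 180 → 350 left.
Scale takes 130 to reach its cap of 130 → 220 left.
Sweep: +90 to 90 (cap) → 130 left.
Only 130 left; Distill takes them to reach 130.
Total = 60×130 + 200×130 + 210×180 + 130×90 = 83300.

83300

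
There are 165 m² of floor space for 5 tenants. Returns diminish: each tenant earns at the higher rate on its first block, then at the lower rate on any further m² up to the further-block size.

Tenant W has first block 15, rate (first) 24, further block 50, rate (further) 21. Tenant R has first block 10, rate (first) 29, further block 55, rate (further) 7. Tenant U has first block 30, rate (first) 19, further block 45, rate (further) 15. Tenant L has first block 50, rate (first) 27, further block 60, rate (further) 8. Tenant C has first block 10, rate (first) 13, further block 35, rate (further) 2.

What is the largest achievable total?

3770

Order all 10 blocks by rate: Tenant R/tier1 29 > Tenant L/tier1 27 > Tenant W/tier1 24 > Tenant W/tier2 21 > Tenant U/tier1 19 > Tenant U/tier2 15 > Tenant C/tier1 13 > Tenant L/tier2 8 > Tenant R/tier2 7 > Tenant C/tier2 2.
Tenant R/tier1 (29): +10 — 155 left.
Fill Tenant L tier1 block (50 at 27) — 105 left.
Fill Tenant W tier1 block (15 at 24) — 90 left.
Fill Tenant W tier2 block (50 at 21) — 40 left.
Fill Tenant U tier1 block (30 at 19) — 10 left.
Tenant U/tier2: +10 of 45 at 15; pool empty.
Total = 29×10 + 27×50 + 24×15 + 21×50 + 19×30 + 15×10 = 3770.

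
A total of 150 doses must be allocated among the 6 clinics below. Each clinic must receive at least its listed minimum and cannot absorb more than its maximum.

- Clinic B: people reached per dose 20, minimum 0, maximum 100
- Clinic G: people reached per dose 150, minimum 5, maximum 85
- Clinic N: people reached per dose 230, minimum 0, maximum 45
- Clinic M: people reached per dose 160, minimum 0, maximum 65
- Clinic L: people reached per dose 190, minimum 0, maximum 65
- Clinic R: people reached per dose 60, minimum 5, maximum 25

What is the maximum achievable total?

28550

Meeting every minimum uses 0+5+0+0+0+5 = 10 doses, leaving 140.
Highest people reached per dose first: Clinic N 230 > Clinic L 190 > Clinic M 160 > Clinic G 150 > Clinic R 60 > Clinic B 20.
Clinic N takes 45 more to reach its cap of 45 — 95 left.
Give Clinic L 65 more to hit its cap of 65 — 30 left.
Clinic M: +30 (room for 65) → 30. Pool exhausted.
Total = 150×5 + 230×45 + 160×30 + 190×65 + 60×5 = 28550.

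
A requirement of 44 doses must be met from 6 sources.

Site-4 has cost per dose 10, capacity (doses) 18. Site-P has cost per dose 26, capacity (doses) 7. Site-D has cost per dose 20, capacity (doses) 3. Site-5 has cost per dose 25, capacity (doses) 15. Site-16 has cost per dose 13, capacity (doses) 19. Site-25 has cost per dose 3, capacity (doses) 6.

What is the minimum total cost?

Use sources in increasing cost order.
Site-25 (3): use full 6 → 38 doses to go.
Site-4 (10): use full 18 → 20 doses to go.
Take 19 from Site-16 at 13 → need 1 more.
Take 1 from Site-D at 20 to finish.
Site-5, Site-P: unused.
Cost = 6×3 + 18×10 + 19×13 + 1×20 = 465.

465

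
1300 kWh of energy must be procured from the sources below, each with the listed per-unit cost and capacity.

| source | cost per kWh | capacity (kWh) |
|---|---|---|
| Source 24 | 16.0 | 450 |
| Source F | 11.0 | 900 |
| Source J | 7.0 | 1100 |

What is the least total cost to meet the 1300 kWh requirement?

Fill from the cheapest source first.
Source J (7.0): use full 1100 → 200 kWh to go.
Source F (11.0): take the remaining 200 → done.
Source 24: unused.
Cost = 1100×7.0 + 200×11.0 = 9900.

9900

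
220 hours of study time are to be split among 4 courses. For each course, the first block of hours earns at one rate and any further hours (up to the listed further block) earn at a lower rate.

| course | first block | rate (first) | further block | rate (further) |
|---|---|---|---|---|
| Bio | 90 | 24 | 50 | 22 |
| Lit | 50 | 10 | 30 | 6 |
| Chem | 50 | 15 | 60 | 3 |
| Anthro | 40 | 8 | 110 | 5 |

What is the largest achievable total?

4310

Rank every tier by rate: Bio/tier1 24 > Bio/tier2 22 > Chem/tier1 15 > Lit/tier1 10 > Anthro/tier1 8 > Lit/tier2 6 > Anthro/tier2 5 > Chem/tier2 3.
Fill Bio tier1 block (90 at 24) ; 130 left.
Fill Bio tier2 block (50 at 22) ; 80 left.
Fill Chem tier1 block (50 at 15) ; 30 left.
Lit tier1 at 10: only 30 left, fill 30.
Total = 24×90 + 22×50 + 15×50 + 10×30 = 4310.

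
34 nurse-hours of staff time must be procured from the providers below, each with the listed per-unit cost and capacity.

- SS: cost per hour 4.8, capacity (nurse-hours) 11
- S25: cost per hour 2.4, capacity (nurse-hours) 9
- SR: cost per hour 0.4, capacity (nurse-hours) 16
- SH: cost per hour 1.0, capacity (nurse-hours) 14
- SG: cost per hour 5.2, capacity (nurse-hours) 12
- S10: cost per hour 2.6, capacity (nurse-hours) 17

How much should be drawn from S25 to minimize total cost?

Cheapest first:
SR at 0.4: take all 16 nurse-hours → 18 still needed.
SH (1.0): use full 14 → 4 nurse-hours to go.
S25 (2.4): take the remaining 4 → done.
S10, SS, SG: unused.

4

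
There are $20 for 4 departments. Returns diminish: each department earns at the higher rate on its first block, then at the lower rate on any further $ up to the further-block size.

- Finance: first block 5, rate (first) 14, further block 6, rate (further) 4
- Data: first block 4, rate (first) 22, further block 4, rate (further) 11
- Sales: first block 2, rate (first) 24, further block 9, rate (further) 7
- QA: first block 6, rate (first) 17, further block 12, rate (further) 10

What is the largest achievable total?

341

Treat each block as its own option and order by rate: Sales/first 24 > Data/first 22 > QA/first 17 > Finance/first 14 > Data/second 11 > QA/second 10 > Sales/second 7 > Finance/second 4.
Sales first at 24: fill all 2 ; 18 left.
Data/first (22): +4 ; 14 left.
QA/first (17): +6 ; 8 left.
Fill Finance first block (5 at 14) ; 3 left.
3 remain; put them into Data second at 11.
Total = 24×2 + 22×4 + 17×6 + 14×5 + 11×3 = 341.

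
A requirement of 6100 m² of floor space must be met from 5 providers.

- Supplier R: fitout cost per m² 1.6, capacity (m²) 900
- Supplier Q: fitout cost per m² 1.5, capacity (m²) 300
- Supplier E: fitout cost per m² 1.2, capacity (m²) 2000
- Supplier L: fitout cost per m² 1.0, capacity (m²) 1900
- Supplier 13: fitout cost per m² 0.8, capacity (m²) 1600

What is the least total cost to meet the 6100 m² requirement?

6510

Use providers in increasing cost order.
Supplier 13 (0.8): use full 1600 → 4500 m² to go.
Take 1900 from Supplier L at 1.0 → need 2600 more.
Supplier E (1.2): use full 2000 → 600 m² to go.
Supplier Q at 1.5: take all 300 m² → 300 still needed.
Supplier R at 1.6: take 300 of its 900 → requirement met.
Cost = 1600×0.8 + 1900×1.0 + 2000×1.2 + 300×1.5 + 300×1.6 = 6510.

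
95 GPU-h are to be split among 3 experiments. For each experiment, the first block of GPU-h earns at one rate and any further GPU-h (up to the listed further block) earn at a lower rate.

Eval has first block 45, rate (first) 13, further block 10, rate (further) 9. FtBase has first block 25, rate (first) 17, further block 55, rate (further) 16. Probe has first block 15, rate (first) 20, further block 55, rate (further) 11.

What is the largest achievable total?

Rank every tier by rate: Probe/first 20 > FtBase/first 17 > FtBase/second 16 > Eval/first 13 > Probe/second 11 > Eval/second 9.
Probe/first (20): +15 — 80 left.
FtBase first at 17: fill all 25 — 55 left.
Fill FtBase second block (55 at 16) — 0 left.
Total = 20×15 + 17×25 + 16×55 = 1605.

1605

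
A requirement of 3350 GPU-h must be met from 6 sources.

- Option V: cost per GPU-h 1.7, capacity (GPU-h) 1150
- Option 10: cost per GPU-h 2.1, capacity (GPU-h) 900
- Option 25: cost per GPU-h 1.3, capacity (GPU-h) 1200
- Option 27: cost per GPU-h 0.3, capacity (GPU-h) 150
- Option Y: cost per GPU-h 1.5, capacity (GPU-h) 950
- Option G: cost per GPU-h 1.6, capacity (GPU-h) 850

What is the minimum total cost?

4730

Fill from the cheapest source first.
Take 150 from Option 27 at 0.3 — need 3200 more.
Option 25 (1.3): use full 1200 — 2000 GPU-h to go.
Take 950 from Option Y at 1.5 — need 1050 more.
Take 850 from Option G at 1.6 — need 200 more.
Take 200 from Option V at 1.7 to finish.
Option 10: unused.
Cost = 150×0.3 + 1200×1.3 + 950×1.5 + 850×1.6 + 200×1.7 = 4730.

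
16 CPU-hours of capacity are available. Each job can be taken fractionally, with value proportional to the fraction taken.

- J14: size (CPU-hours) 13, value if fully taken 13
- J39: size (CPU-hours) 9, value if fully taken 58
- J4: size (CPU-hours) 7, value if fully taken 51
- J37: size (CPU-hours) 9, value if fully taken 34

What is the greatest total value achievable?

Best value per unit of size first: J4 51/7≈7.29, J39 58/9≈6.44, J37 34/9≈3.78, J14 13/13≈1.
All 7 CPU-hours of J4 fit (value 51) → 9 remain.
J39: take in full, 9 CPU-hours for value 58 → 0 left.
Total value = 109.

109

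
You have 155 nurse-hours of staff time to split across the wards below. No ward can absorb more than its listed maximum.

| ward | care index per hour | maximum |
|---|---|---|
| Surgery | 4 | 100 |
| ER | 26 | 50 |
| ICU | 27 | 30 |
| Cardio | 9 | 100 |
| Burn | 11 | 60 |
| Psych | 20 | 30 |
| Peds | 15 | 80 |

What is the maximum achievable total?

Rank by care index per hour: ICU 27 > ER 26 > Psych 20 > Peds 15 > Burn 11 > Cardio 9 > Surgery 4.
ICU: +30 to 30 (cap) → 125 left.
Give ER 50 to hit its cap of 50 → 75 left.
Psych takes 30 to reach its cap of 30 → 45 left.
Peds has room for 80 but only 45 remain, so it gets 45.
Total = 26×50 + 27×30 + 20×30 + 15×45 = 3385.

3385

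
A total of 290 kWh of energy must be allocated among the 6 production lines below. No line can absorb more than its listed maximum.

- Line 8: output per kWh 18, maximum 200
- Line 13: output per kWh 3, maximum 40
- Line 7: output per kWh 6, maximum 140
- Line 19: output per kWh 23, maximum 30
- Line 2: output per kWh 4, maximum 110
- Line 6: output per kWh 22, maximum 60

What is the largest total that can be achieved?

Highest output per kWh first: Line 19 23 > Line 6 22 > Line 8 18 > Line 7 6 > Line 2 4 > Line 13 3.
Line 19 takes 30 to reach its cap of 30 ; 260 left.
Line 6 takes 60 to reach its cap of 60 ; 200 left.
Line 8 takes 200 to reach its cap of 200 ; 0 left.
Total = 18×200 + 23×30 + 22×60 = 5610.

5610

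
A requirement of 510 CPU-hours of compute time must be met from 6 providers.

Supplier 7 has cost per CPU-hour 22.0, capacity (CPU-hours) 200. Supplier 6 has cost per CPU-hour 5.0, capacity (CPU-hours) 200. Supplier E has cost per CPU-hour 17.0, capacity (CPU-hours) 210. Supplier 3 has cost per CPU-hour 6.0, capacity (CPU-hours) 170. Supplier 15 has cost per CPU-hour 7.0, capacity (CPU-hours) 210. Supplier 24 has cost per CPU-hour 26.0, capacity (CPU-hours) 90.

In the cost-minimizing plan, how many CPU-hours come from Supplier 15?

Fill from the cheapest provider first.
Take 200 from Supplier 6 at 5.0 → need 310 more.
Supplier 3 at 6.0: take all 170 CPU-hours → 140 still needed.
Take 140 from Supplier 15 at 7.0 to finish.
Supplier E, Supplier 7, Supplier 24: unused.

140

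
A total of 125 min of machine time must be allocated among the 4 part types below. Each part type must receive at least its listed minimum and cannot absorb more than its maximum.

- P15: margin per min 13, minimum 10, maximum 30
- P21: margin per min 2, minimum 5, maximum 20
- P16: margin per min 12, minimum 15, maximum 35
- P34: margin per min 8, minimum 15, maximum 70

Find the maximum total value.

1260

Meeting every minimum uses 10+5+15+15 = 45 min, leaving 80.
Highest margin per min first: P15 13 > P16 12 > P34 8 > P21 2.
P15: +20 to 30 (cap) — 60 left.
P16: +20 to 35 (cap) — 40 left.
P34 has room for 55 more but only 40 remain, so it gets 55.
Total = 13×30 + 2×5 + 12×35 + 8×55 = 1260.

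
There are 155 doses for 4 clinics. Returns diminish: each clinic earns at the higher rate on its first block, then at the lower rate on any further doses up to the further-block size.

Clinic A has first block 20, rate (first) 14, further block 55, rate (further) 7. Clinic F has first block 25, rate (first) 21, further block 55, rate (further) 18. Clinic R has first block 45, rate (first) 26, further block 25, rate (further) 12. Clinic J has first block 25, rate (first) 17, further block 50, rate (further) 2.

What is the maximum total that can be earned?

3180

Treat each block as its own option and order by rate: Clinic R/tier1 26 > Clinic F/tier1 21 > Clinic F/tier2 18 > Clinic J/tier1 17 > Clinic A/tier1 14 > Clinic R/tier2 12 > Clinic A/tier2 7 > Clinic J/tier2 2.
Clinic R tier1 at 26: fill all 45 — 110 left.
Fill Clinic F tier1 block (25 at 21) — 85 left.
Clinic F/tier2 (18): +55 — 30 left.
Clinic J tier1 at 17: fill all 25 — 5 left.
5 remain; put them into Clinic A tier1 at 14.
Total = 26×45 + 21×25 + 18×55 + 17×25 + 14×5 = 3180.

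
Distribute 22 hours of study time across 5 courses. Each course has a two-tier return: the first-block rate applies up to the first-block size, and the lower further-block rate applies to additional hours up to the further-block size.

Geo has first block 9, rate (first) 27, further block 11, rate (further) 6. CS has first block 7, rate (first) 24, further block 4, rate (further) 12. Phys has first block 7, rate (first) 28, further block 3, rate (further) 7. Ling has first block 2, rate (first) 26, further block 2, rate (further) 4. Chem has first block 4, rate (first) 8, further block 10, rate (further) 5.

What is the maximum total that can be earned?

587

Order all 10 blocks by rate: Phys/tier1 28 > Geo/tier1 27 > Ling/tier1 26 > CS/tier1 24 > CS/tier2 12 > Chem/tier1 8 > Phys/tier2 7 > Geo/tier2 6 > Chem/tier2 5 > Ling/tier2 4.
Fill Phys tier1 block (7 at 28) ; 15 left.
Geo/tier1 (27): +9 ; 6 left.
Fill Ling tier1 block (2 at 26) ; 4 left.
4 remain; put them into CS tier1 at 24.
Total = 28×7 + 27×9 + 26×2 + 24×4 = 587.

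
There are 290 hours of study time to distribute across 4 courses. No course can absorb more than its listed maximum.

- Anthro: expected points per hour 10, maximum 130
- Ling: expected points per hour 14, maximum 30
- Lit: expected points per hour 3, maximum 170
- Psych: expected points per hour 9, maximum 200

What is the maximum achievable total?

2890

Order the courses by expected points per hour: Ling 14 > Anthro 10 > Psych 9 > Lit 3.
Ling: +30 to 30 (cap) — 260 left.
Anthro takes 130 to reach its cap of 130 — 130 left.
Psych has room for 200 but only 130 remain, so it gets 130.
Total = 10×130 + 14×30 + 9×130 = 2890.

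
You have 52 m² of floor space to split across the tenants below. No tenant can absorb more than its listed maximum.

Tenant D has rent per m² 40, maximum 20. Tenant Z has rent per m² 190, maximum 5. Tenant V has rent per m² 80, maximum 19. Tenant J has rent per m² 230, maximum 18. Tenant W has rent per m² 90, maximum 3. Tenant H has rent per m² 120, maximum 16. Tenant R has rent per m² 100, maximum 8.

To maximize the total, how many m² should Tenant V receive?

Highest rent per m² first: Tenant J 230 > Tenant Z 190 > Tenant H 120 > Tenant R 100 > Tenant W 90 > Tenant V 80 > Tenant D 40.
Give Tenant J 18 to hit its cap of 18 ; 34 left.
Tenant Z takes 5 to reach its cap of 5 ; 29 left.
Give Tenant H 16 to hit its cap of 16 ; 13 left.
Tenant R: +8 to 8 (cap) ; 5 left.
Tenant W takes 3 to reach its cap of 3 ; 2 left.
Tenant V has room for 19 but only 2 remain, so it gets 2.

2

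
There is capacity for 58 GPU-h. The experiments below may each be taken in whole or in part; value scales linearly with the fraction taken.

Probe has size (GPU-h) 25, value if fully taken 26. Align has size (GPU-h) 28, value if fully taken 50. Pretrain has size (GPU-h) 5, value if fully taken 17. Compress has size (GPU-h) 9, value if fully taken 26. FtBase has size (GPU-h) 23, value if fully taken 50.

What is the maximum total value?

Best value per unit of size first: Pretrain 17/5≈3.4, Compress 26/9≈2.89, FtBase 50/23≈2.17, Align 50/28≈1.79, Probe 26/25≈1.04.
Take all of Pretrain (5 GPU-h, value 17) → 53 GPU-h left.
Take all of Compress (9 GPU-h, value 26) → 44 GPU-h left.
All 23 GPU-h of FtBase fit (value 50) → 21 remain.
Only 21 GPU-h remain; take 21/28 of Align for value 50×21/28 = 37.5.
Total value = 130.5.

130.5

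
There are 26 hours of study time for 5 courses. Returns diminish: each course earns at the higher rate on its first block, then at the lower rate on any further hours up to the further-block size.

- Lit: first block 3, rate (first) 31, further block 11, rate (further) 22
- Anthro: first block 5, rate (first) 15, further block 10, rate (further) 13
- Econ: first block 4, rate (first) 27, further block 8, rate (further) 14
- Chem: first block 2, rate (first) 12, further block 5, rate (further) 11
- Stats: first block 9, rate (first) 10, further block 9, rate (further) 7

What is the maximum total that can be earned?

560

Treat each block as its own option and order by rate: Lit/T1 31 > Econ/T1 27 > Lit/T2 22 > Anthro/T1 15 > Econ/T2 14 > Anthro/T2 13 > Chem/T1 12 > Chem/T2 11 > Stats/T1 10 > Stats/T2 7.
Fill Lit T1 block (3 at 31) — 23 left.
Fill Econ T1 block (4 at 27) — 19 left.
Lit/T2 (22): +11 — 8 left.
Anthro/T1 (15): +5 — 3 left.
Econ/T2: +3 of 8 at 14; pool empty.
Total = 31×3 + 27×4 + 22×11 + 15×5 + 14×3 = 560.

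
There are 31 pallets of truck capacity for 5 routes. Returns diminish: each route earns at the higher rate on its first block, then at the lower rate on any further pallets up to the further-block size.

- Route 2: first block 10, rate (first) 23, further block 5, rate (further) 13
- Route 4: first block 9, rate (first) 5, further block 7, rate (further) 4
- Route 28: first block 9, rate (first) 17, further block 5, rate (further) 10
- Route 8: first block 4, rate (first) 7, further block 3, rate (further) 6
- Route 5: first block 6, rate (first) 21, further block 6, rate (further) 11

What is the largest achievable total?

Rank every tier by rate: Route 2/tier1 23 > Route 5/tier1 21 > Route 28/tier1 17 > Route 2/tier2 13 > Route 5/tier2 11 > Route 28/tier2 10 > Route 8/tier1 7 > Route 8/tier2 6 > Route 4/tier1 5 > Route 4/tier2 4.
Fill Route 2 tier1 block (10 at 23) — 21 left.
Route 5 tier1 at 21: fill all 6 — 15 left.
Route 28/tier1 (17): +9 — 6 left.
Route 2/tier2 (13): +5 — 1 left.
Route 5 tier2 at 11: only 1 left, fill 1.
Total = 23×10 + 21×6 + 17×9 + 13×5 + 11×1 = 585.

585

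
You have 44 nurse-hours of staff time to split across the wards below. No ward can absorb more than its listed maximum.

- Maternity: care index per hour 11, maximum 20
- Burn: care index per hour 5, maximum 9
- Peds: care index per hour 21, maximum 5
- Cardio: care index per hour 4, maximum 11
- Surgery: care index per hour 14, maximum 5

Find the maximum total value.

460

Order the wards by care index per hour: Peds 21 > Surgery 14 > Maternity 11 > Burn 5 > Cardio 4.
Peds takes 5 to reach its cap of 5 — 39 left.
Surgery takes 5 to reach its cap of 5 — 34 left.
Maternity takes 20 to reach its cap of 20 — 14 left.
Burn: +9 to 9 (cap) — 5 left.
Cardio: +5 (room for 11) → 5. Pool exhausted.
Total = 11×20 + 5×9 + 21×5 + 4×5 + 14×5 = 460.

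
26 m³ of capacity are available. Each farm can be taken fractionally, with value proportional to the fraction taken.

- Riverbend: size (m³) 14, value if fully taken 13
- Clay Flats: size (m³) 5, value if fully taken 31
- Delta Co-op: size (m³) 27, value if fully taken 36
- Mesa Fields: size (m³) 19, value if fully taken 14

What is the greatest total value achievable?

Rank by value-to-size ratio: Clay Flats 31/5≈6.2, Delta Co-op 36/27≈1.33, Riverbend 13/14≈0.929, Mesa Fields 14/19≈0.737.
All 5 m³ of Clay Flats fit (value 31) → 21 remain.
21 m³ left: a 21/27 share of Delta Co-op gives 36×21/27 = 28.
Total value = 59.

59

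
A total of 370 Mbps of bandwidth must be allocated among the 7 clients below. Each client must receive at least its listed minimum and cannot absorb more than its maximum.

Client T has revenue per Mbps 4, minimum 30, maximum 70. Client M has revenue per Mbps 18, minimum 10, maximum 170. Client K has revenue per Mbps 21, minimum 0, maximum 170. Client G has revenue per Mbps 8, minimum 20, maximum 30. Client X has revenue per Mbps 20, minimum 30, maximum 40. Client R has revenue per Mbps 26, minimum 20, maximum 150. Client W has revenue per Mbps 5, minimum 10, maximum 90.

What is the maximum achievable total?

7530

Meeting every minimum uses 30+10+0+20+30+20+10 = 120 Mbps, leaving 250.
Highest revenue per Mbps first: Client R 26 > Client K 21 > Client X 20 > Client M 18 > Client G 8 > Client W 5 > Client T 4.
Client R: +130 to 150 (cap) ; 120 left.
Client K: +120 (room for 170) → 120. Pool exhausted.
Total = 4×30 + 18×10 + 21×120 + 8×20 + 20×30 + 26×150 + 5×10 = 7530.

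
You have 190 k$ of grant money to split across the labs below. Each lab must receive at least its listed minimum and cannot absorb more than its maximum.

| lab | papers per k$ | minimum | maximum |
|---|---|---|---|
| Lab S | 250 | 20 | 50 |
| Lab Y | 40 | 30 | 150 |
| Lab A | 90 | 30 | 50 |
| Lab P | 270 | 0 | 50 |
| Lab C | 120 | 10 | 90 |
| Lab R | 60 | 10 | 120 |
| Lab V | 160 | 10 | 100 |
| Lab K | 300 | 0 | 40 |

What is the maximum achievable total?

35100

Meeting every minimum uses 20+30+30+0+10+10+10+0 = 110 k$, leaving 80.
Rank by papers per k$: Lab K 300 > Lab P 270 > Lab S 250 > Lab V 160 > Lab C 120 > Lab A 90 > Lab R 60 > Lab Y 40.
Lab K takes 40 more to reach its cap of 40 → 40 left.
Only 40 left; Lab P takes them to reach 40.
Total = 250×20 + 40×30 + 90×30 + 270×40 + 120×10 + 60×10 + 160×10 + 300×40 = 35100.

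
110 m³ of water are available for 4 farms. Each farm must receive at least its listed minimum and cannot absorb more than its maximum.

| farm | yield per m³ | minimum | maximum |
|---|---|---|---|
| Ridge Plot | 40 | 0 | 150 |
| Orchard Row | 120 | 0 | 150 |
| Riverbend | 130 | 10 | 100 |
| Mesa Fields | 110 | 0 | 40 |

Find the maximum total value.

Meeting every minimum uses 0+0+10+0 = 10 m³, leaving 100.
Rank by yield per m³: Riverbend 130 > Orchard Row 120 > Mesa Fields 110 > Ridge Plot 40.
Riverbend: +90 to 100 (cap) ; 10 left.
Orchard Row has room for 150 more but only 10 remain, so it gets 10.
Total = 120×10 + 130×100 = 14200.

14200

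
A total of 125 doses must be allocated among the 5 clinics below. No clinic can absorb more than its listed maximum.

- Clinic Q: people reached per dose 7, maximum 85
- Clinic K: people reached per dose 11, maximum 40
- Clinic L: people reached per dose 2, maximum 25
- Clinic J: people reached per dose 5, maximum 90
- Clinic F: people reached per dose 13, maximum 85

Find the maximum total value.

1545

Order the clinics by people reached per dose: Clinic F 13 > Clinic K 11 > Clinic Q 7 > Clinic J 5 > Clinic L 2.
Clinic F takes 85 to reach its cap of 85 ; 40 left.
Clinic K takes 40 to reach its cap of 40 ; 0 left.
Total = 11×40 + 13×85 = 1545.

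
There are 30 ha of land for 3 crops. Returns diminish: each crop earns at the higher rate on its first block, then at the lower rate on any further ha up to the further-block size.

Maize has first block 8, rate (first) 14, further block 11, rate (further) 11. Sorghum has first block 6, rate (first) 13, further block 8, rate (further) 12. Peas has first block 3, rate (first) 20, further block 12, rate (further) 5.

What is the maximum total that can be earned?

Rank every tier by rate: Peas/tier1 20 > Maize/tier1 14 > Sorghum/tier1 13 > Sorghum/tier2 12 > Maize/tier2 11 > Peas/tier2 5.
Fill Peas tier1 block (3 at 20) → 27 left.
Fill Maize tier1 block (8 at 14) → 19 left.
Sorghum/tier1 (13): +6 → 13 left.
Fill Sorghum tier2 block (8 at 12) → 5 left.
Maize tier2 at 11: only 5 left, fill 5.
Total = 20×3 + 14×8 + 13×6 + 12×8 + 11×5 = 401.

401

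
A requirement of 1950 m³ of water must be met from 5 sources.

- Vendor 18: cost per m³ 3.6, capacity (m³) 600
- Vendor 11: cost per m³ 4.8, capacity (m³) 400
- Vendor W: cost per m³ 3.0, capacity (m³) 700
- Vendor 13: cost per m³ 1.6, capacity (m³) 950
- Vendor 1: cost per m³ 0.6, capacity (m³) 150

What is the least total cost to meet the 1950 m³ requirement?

Cheapest first:
Vendor 1 at 0.6: take all 150 m³ ; 1800 still needed.
Vendor 13 (1.6): use full 950 ; 850 m³ to go.
Vendor W at 3.0: take all 700 m³ ; 150 still needed.
Vendor 18 (3.6): take the remaining 150 ; done.
Vendor 11: unused.
Cost = 150×0.6 + 950×1.6 + 700×3.0 + 150×3.6 = 4250.

4250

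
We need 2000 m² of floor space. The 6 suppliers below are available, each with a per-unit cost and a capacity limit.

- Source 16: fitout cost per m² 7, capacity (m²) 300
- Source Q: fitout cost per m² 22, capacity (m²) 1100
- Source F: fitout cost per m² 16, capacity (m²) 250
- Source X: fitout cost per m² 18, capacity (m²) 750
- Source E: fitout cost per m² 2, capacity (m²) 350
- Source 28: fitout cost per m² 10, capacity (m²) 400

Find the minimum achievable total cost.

23400

Use suppliers in increasing cost order.
Source E (2): use full 350 → 1650 m² to go.
Source 16 (7): use full 300 → 1350 m² to go.
Source 28 (10): use full 400 → 950 m² to go.
Take 250 from Source F at 16 → need 700 more.
Source X at 18: take 700 of its 750 → requirement met.
Source Q: unused.
Cost = 350×2 + 300×7 + 400×10 + 250×16 + 700×18 = 23400.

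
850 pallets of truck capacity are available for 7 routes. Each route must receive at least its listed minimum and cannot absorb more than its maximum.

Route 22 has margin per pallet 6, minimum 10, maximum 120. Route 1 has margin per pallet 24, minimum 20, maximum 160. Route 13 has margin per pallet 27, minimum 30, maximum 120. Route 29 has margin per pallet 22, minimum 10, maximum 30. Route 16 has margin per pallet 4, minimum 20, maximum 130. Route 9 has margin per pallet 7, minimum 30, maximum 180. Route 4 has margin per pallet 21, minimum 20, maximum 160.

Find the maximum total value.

Meeting every minimum uses 10+20+30+10+20+30+20 = 140 pallets, leaving 710.
Order the routes by margin per pallet: Route 13 27 > Route 1 24 > Route 29 22 > Route 4 21 > Route 9 7 > Route 22 6 > Route 16 4.
Route 13: +90 to 120 (cap) ; 620 left.
Give Route 1 140 more to hit its cap of 160 ; 480 left.
Give Route 29 20 more to hit its cap of 30 ; 460 left.
Route 4 takes 140 more to reach its cap of 160 ; 320 left.
Route 9 takes 150 more to reach its cap of 180 ; 170 left.
Give Route 22 110 more to hit its cap of 120 ; 60 left.
Route 16 has room for 110 more but only 60 remain, so it gets 80.
Total = 6×120 + 24×160 + 27×120 + 22×30 + 4×80 + 7×180 + 21×160 = 13400.

13400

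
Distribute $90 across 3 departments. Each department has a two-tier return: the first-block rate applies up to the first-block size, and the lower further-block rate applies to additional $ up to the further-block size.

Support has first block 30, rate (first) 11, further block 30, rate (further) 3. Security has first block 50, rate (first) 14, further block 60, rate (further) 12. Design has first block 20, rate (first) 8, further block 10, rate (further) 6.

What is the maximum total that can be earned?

Order all 6 blocks by rate: Security/tier1 14 > Security/tier2 12 > Support/tier1 11 > Design/tier1 8 > Design/tier2 6 > Support/tier2 3.
Security/tier1 (14): +50 ; 40 left.
40 remain; put them into Security tier2 at 12.
Total = 14×50 + 12×40 = 1180.

1180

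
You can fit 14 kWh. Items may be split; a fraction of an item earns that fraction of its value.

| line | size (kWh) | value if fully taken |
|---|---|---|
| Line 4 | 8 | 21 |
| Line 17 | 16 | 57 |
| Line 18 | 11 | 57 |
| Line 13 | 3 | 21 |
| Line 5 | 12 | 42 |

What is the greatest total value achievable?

78

Best value per unit of size first: Line 13 21/3≈7, Line 18 57/11≈5.18, Line 17 57/16≈3.56, Line 5 42/12≈3.5, Line 4 21/8≈2.62.
Line 13: take in full, 3 kWh for value 21 — 11 left.
Line 18: take in full, 11 kWh for value 57 — 0 left.
Total value = 78.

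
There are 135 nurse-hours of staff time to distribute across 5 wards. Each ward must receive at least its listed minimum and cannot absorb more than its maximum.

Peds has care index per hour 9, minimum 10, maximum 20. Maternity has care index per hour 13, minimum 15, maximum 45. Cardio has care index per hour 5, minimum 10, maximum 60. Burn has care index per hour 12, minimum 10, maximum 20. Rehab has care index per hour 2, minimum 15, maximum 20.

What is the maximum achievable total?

Meeting every minimum uses 10+15+10+10+15 = 60 nurse-hours, leaving 75.
Rank by care index per hour: Maternity 13 > Burn 12 > Peds 9 > Cardio 5 > Rehab 2.
Maternity takes 30 more to reach its cap of 45 — 45 left.
Give Burn 10 more to hit its cap of 20 — 35 left.
Peds takes 10 more to reach its cap of 20 — 25 left.
Cardio: +25 (room for 50) → 35. Pool exhausted.
Total = 9×20 + 13×45 + 5×35 + 12×20 + 2×15 = 1210.

1210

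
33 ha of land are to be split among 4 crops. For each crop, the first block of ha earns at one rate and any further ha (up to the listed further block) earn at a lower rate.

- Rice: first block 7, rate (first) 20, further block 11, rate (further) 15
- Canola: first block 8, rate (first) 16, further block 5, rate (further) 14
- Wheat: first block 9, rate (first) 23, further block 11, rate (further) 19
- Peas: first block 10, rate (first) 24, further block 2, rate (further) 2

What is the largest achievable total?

Treat each block as its own option and order by rate: Peas/T1 24 > Wheat/T1 23 > Rice/T1 20 > Wheat/T2 19 > Canola/T1 16 > Rice/T2 15 > Canola/T2 14 > Peas/T2 2.
Fill Peas T1 block (10 at 24) → 23 left.
Wheat T1 at 23: fill all 9 → 14 left.
Rice/T1 (20): +7 → 7 left.
Wheat T2 at 19: only 7 left, fill 7.
Total = 24×10 + 23×9 + 20×7 + 19×7 = 720.

720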